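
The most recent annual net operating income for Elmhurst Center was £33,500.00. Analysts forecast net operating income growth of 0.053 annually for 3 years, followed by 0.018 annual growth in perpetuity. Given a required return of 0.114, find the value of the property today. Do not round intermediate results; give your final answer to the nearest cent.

£389910.48

D_1 = 35275.50000
D_2 = 37145.10150
D_3 = 39113.79188
Terminal value at year 3: TV = D_3×(1+g_2)/(r−g_2) = 39817.84013/0.096 = 414769.16806
P_0 = D_1/(1+r)^1 + D_2/(1+r)^2 + D_3/(1+r)^3 + TV/(1+r)^3
    = 31665.61939 + 29931.68511 + 28292.69697 + 300020.47413 = 389910.47560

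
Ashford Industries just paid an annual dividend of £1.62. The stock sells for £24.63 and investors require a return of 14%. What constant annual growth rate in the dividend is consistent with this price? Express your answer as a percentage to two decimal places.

6.96%

P = D₀(1+g)/(r−g) ⇒ P(r−g) = D₀(1+g) ⇒ g(P+D₀) = P·r − D₀
g = (P·r − D₀)/(P + D₀) = (£24.63×0.14 − £1.62) / (£24.63 + £1.62) = 0.069646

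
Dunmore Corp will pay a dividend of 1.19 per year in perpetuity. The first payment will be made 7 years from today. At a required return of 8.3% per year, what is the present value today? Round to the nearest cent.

Value at end of year 6: C / r = 1.19 / 0.083 = 14.3373
Discount to today: PV = 14.3373 / (1 + 0.083)^6 = 14.3373 / 1.613507 = 8.89

8.89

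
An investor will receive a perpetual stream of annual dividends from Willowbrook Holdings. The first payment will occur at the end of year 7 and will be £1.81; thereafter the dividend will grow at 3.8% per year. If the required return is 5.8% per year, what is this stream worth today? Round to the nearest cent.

£64.53

Value at end of year 6: C₁ / (r − g) = £1.81 / (0.058 − 0.038) = £90.5000
Discount to today: PV = £90.5000 / (1 + 0.058)^6 = £90.5000 / 1.402536 = £64.53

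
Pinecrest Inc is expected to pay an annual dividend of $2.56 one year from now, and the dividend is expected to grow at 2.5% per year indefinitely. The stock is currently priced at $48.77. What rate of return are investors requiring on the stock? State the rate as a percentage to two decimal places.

P = D₁/(r − g) ⇒ r = D₁/P + g = $2.5600/$48.77 + 0.025 = 0.052491 + 0.025 = 0.077491

7.75%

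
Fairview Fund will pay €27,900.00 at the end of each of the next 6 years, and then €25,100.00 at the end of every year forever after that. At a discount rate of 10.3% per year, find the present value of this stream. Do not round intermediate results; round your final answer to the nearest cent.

€255777.58

PV of 6-year annuity: €27,900.00 × [1 − (1+0.103)^−6] / 0.103 = 120450.90485
Perpetuity value at year 6: €25,100.00 / 0.103 = 243689.32039
PV of perpetuity: 243689.32039 / (1+0.103)^6 = 135326.67839
Total PV = 120450.90485 + 135326.67839 = 255777.58324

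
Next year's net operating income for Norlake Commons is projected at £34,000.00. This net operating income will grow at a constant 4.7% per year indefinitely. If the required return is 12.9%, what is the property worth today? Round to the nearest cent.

Growing perpetuity: P = D₁ / (r − g) = £34,000.0000 / (0.129 − 0.047) = £414,634.15

£414634.15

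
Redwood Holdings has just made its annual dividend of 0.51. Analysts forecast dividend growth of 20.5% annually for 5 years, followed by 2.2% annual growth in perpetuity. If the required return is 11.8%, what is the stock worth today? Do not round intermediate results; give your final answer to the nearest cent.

D_1 = 0.61455
D_2 = 0.74053
D_3 = 0.89234
D_4 = 1.07527
D_5 = 1.29570
Terminal value at year 5: TV = D_5×(1+g_2)/(r−g_2) = 1.32421/0.096 = 13.79384
P_0 = D_1/(1+r)^1 + D_2/(1+r)^2 + D_3/(1+r)^3 + D_4/(1+r)^4 + D_5/(1+r)^5 + TV/(1+r)^5
    = 0.54969 + 0.59246 + 0.63857 + 0.68826 + 0.74182 + 7.89725 = 11.10804

11.11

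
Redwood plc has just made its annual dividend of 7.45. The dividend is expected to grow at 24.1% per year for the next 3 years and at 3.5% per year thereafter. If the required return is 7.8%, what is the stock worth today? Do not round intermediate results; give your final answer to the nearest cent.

D_1 = 9.24545
D_2 = 11.47360
D_3 = 14.23874
Terminal value at year 3: TV = D_3×(1+g_2)/(r−g_2) = 14.73710/0.043 = 342.72321
P_0 = D_1/(1+r)^1 + D_2/(1+r)^2 + D_3/(1+r)^3 + TV/(1+r)^3
    = 8.57648 + 9.87330 + 11.36620 + 273.58182 = 303.39780

303.40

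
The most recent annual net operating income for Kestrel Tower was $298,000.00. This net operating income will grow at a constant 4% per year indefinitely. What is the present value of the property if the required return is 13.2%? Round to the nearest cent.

$3368695.65

D₁ = D₀ × (1 + g) = $298,000.00 × 1.04 = $309,920.0000
Growing perpetuity: P = D₁ / (r − g) = $309,920.0000 / (0.132 − 0.04) = $3,368,695.65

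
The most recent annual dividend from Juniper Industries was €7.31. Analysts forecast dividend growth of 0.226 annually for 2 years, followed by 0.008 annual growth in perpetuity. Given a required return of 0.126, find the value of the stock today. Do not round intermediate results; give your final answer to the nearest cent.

€90.65

D_1 = 8.96206
D_2 = 10.98749
Terminal value at year 2: TV = D_2×(1+g_2)/(r−g_2) = 11.07539/0.118 = 93.85920
P_0 = D_1/(1+r)^1 + D_2/(1+r)^2 + TV/(1+r)^2
    = 7.95920 + 8.66606 + 74.02869 = 90.65395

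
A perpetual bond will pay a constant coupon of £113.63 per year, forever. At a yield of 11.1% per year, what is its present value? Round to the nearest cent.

£1023.69

Level perpetuity: PV = C / r = £113.63 / 0.111 = £1,023.69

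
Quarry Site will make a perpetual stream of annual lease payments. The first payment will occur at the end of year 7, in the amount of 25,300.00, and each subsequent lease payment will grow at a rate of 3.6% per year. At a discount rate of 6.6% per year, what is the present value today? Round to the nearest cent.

Value at end of year 6: C₁ / (r − g) = 25,300.00 / (0.066 − 0.036) = 843,333.3333
Discount to today: PV = 843,333.3333 / (1 + 0.066)^6 = 843,333.3333 / 1.467382 = 574,719.64

574719.64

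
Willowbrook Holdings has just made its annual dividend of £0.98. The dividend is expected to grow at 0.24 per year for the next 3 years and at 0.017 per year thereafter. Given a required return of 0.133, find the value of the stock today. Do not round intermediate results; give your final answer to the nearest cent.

D_1 = 1.21520
D_2 = 1.50685
D_3 = 1.86849
Terminal value at year 3: TV = D_3×(1+g_2)/(r−g_2) = 1.90026/0.116 = 16.38152
P_0 = D_1/(1+r)^1 + D_2/(1+r)^2 + D_3/(1+r)^3 + TV/(1+r)^3
    = 1.07255 + 1.17384 + 1.28470 + 11.26327 = 14.79436

£14.79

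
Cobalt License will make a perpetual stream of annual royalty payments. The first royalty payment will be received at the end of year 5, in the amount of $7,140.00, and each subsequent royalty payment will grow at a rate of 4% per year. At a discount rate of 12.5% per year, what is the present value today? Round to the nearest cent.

$52440.79

Value at end of year 4: C₁ / (r − g) = $7,140.00 / (0.125 − 0.04) = $84,000.0000
Discount to today: PV = $84,000.0000 / (1 + 0.125)^4 = $84,000.0000 / 1.601807 = $52,440.79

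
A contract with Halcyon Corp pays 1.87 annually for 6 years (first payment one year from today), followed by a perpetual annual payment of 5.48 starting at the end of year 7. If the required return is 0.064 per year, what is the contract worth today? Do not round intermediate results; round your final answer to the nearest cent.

68.09

PV of 6-year annuity: 1.87 × [1 − (1+0.064)^−6] / 0.064 = 9.08096
Perpetuity value at year 6: 5.48 / 0.064 = 85.62500
PV of perpetuity: 85.62500 / (1+0.064)^6 = 59.01342
Total PV = 9.08096 + 59.01342 = 68.09438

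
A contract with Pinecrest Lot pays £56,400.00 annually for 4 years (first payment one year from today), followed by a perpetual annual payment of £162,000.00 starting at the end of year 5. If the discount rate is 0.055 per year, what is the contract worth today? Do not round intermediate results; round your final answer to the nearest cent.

£2575310.69

PV of 4-year annuity: £56,400.00 × [1 − (1+0.055)^−4] / 0.055 = 197690.46687
Perpetuity value at year 4: £162,000.00 / 0.055 = 2945454.54545
PV of perpetuity: 2945454.54545 / (1+0.055)^4 = 2377620.22573
Total PV = 197690.46687 + 2377620.22573 = 2575310.69259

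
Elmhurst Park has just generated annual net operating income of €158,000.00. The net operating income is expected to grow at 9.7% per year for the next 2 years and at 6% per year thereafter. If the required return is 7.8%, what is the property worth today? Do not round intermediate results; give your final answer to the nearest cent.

€9959724.28

D_1 = 173326.00000
D_2 = 190138.62200
Terminal value at year 2: TV = D_2×(1+g_2)/(r−g_2) = 201546.93932/0.018 = 11197052.18444
P_0 = D_1/(1+r)^1 + D_2/(1+r)^2 + TV/(1+r)^2
    = 160784.78664 + 163618.65579 + 9635320.84122 = 9959724.28365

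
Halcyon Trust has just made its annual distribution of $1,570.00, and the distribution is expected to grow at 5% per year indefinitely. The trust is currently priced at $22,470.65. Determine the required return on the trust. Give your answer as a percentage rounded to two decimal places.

12.34%

D₁ = $1,570.00 × 1.05 = $1,648.5000
P = D₁/(r − g) ⇒ r = D₁/P + g = $1,648.5000/$22,470.65 + 0.05 = 0.073362 + 0.05 = 0.123362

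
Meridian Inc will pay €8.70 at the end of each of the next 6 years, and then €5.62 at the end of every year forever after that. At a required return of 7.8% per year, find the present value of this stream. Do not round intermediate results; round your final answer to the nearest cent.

€86.38

PV of 6-year annuity: €8.70 × [1 − (1+0.078)^−6] / 0.078 = 40.46424
Perpetuity value at year 6: €5.62 / 0.078 = 72.05128
PV of perpetuity: 72.05128 / (1+0.078)^6 = 45.91231
Total PV = 40.46424 + 45.91231 = 86.37655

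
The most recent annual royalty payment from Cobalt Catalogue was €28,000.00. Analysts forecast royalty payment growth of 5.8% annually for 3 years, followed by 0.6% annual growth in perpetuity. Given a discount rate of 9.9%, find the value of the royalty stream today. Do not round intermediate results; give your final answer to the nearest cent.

D_1 = 29624.00000
D_2 = 31342.19200
D_3 = 33160.03914
Terminal value at year 3: TV = D_3×(1+g_2)/(r−g_2) = 33358.99937/0.093 = 358698.91797
P_0 = D_1/(1+r)^1 + D_2/(1+r)^2 + D_3/(1+r)^3 + TV/(1+r)^3
    = 26955.41401 + 25949.79802 + 24981.69819 + 270232.13307 = 348119.04329

€348119.04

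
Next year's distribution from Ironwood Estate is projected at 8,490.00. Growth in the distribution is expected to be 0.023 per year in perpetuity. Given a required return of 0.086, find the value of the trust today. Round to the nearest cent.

Growing perpetuity: P = D₁ / (r − g) = 8,490.0000 / (0.086 − 0.023) = 134,761.90

134761.90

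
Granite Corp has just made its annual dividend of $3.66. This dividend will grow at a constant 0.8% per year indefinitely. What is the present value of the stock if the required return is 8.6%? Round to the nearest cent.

$47.30

D₁ = D₀ × (1 + g) = $3.66 × 1.008 = $3.6893
Growing perpetuity: P = D₁ / (r − g) = $3.6893 / (0.086 − 0.008) = $47.30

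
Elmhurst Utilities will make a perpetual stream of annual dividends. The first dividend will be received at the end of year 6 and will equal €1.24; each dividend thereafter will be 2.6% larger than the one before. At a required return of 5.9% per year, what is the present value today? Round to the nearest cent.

Value at end of year 5: C₁ / (r − g) = €1.24 / (0.059 − 0.026) = €37.5758
Discount to today: PV = €37.5758 / (1 + 0.059)^5 = €37.5758 / 1.331925 = €28.21

€28.21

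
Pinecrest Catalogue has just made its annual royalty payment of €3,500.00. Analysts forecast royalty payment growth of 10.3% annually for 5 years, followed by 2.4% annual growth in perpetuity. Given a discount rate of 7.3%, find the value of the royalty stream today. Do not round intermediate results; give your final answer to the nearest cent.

€102979.56

D_1 = 3860.50000
D_2 = 4258.13150
D_3 = 4696.71904
D_4 = 5180.48111
D_5 = 5714.07066
Terminal value at year 5: TV = D_5×(1+g_2)/(r−g_2) = 5851.20836/0.049 = 119412.41543
P_0 = D_1/(1+r)^1 + D_2/(1+r)^2 + D_3/(1+r)^3 + D_4/(1+r)^4 + D_5/(1+r)^5 + TV/(1+r)^5
    = 3597.85648 + 3698.44892 + 3801.85383 + 3908.14984 + 4017.41777 + 83955.83268 = 102979.55952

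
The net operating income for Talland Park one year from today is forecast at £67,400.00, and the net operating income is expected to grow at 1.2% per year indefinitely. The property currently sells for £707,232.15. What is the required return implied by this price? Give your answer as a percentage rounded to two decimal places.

10.73%

P = D₁/(r − g) ⇒ r = D₁/P + g = £67,400.0000/£707,232.15 + 0.012 = 0.095301 + 0.012 = 0.107301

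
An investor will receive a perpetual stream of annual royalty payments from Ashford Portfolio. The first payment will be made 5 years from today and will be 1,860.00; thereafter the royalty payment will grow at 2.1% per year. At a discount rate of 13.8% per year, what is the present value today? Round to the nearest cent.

Value at end of year 4: C₁ / (r − g) = 1,860.00 / (0.138 − 0.021) = 15,897.4359
Discount to today: PV = 15,897.4359 / (1 + 0.138)^4 = 15,897.4359 / 1.677139 = 9,478.90

9478.90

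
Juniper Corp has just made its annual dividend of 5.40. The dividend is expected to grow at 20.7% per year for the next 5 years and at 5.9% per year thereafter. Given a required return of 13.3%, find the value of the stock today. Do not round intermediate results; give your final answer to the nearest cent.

138.81

D_1 = 6.51780
D_2 = 7.86698
D_3 = 9.49545
D_4 = 11.46101
D_5 = 13.83344
Terminal value at year 5: TV = D_5×(1+g_2)/(r−g_2) = 14.64961/0.074 = 197.96771
P_0 = D_1/(1+r)^1 + D_2/(1+r)^2 + D_3/(1+r)^3 + D_4/(1+r)^4 + D_5/(1+r)^5 + TV/(1+r)^5
    = 5.75269 + 6.12842 + 6.52869 + 6.95510 + 7.40936 + 106.03392 = 138.80817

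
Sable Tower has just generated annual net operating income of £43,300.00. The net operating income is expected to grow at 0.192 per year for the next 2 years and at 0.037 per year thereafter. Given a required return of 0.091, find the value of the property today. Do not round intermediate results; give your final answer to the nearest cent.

D_1 = 51613.60000
D_2 = 61523.41120
Terminal value at year 2: TV = D_2×(1+g_2)/(r−g_2) = 63799.77741/0.054 = 1181477.35953
P_0 = D_1/(1+r)^1 + D_2/(1+r)^2 + TV/(1+r)^2
    = 47308.52429 + 51688.14020 + 992603.72931 = 1091600.39379

£1091600.39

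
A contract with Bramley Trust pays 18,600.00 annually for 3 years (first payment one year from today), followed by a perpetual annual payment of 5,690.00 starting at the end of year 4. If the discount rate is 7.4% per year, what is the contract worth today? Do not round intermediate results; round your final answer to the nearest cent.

110525.73

PV of 3-year annuity: 18,600.00 × [1 − (1+0.074)^−3] / 0.074 = 48457.73623
Perpetuity value at year 3: 5,690.00 / 0.074 = 76891.89189
PV of perpetuity: 76891.89189 / (1+0.074)^3 = 62067.99301
Total PV = 48457.73623 + 62067.99301 = 110525.72924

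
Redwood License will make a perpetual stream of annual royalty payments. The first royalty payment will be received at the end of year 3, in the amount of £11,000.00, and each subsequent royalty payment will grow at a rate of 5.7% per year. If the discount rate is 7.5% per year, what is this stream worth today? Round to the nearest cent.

Value at end of year 2: C₁ / (r − g) = £11,000.00 / (0.075 − 0.057) = £611,111.1111
Discount to today: PV = £611,111.1111 / (1 + 0.075)^2 = £611,111.1111 / 1.155625 = £528,814.37

£528814.37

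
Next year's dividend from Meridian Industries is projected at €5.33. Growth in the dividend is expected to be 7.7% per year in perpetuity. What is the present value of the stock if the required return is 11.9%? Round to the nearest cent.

Growing perpetuity: P = D₁ / (r − g) = €5.3300 / (0.119 − 0.077) = €126.90

€126.90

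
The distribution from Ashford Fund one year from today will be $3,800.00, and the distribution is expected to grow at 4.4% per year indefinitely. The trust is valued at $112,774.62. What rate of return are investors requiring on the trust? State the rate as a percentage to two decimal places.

7.77%

P = D₁/(r − g) ⇒ r = D₁/P + g = $3,800.0000/$112,774.62 + 0.044 = 0.033696 + 0.044 = 0.077696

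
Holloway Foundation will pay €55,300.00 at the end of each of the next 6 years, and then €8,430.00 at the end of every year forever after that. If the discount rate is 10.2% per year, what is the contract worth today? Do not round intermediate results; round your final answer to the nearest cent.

PV of 6-year annuity: €55,300.00 × [1 − (1+0.102)^−6] / 0.102 = 239440.85136
Perpetuity value at year 6: €8,430.00 / 0.102 = 82647.05882
PV of perpetuity: 82647.05882 / (1+0.102)^6 = 46146.40101
Total PV = 239440.85136 + 46146.40101 = 285587.25238

€285587.25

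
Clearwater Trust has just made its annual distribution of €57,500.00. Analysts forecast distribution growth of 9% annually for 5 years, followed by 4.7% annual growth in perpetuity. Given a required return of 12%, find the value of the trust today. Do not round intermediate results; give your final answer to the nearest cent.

€985208.58

D_1 = 62675.00000
D_2 = 68315.75000
D_3 = 74464.16750
D_4 = 81165.94257
D_5 = 88470.87741
Terminal value at year 5: TV = D_5×(1+g_2)/(r−g_2) = 92629.00864/0.073 = 1268890.52938
P_0 = D_1/(1+r)^1 + D_2/(1+r)^2 + D_3/(1+r)^3 + D_4/(1+r)^4 + D_5/(1+r)^5 + TV/(1+r)^5
    = 55959.82143 + 54460.89764 + 53002.12360 + 51582.42386 + 50200.75179 + 720002.56334 = 985208.58165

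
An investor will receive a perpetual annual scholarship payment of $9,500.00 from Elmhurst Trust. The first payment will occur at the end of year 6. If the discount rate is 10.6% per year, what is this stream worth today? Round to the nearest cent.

Value at end of year 5: C / r = $9,500.00 / 0.106 = $89,622.6415
Discount to today: PV = $89,622.6415 / (1 + 0.106)^5 = $89,622.6415 / 1.654915 = $54,155.44

$54155.44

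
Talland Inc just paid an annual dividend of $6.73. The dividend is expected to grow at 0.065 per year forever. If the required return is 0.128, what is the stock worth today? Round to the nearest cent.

$113.77

D₁ = D₀ × (1 + g) = $6.73 × 1.065 = $7.1675
Growing perpetuity: P = D₁ / (r − g) = $7.1675 / (0.128 − 0.065) = $113.77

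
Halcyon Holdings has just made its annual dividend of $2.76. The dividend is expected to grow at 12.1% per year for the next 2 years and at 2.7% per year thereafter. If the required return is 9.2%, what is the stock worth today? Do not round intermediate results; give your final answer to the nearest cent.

$51.70

D_1 = 3.09396
D_2 = 3.46833
Terminal value at year 2: TV = D_2×(1+g_2)/(r−g_2) = 3.56197/0.065 = 54.79960
P_0 = D_1/(1+r)^1 + D_2/(1+r)^2 + TV/(1+r)^2
    = 2.83330 + 2.90854 + 45.95493 = 51.69677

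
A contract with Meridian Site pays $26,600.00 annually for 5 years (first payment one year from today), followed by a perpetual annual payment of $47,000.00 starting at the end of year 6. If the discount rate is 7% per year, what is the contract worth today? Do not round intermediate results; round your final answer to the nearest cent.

$587784.54

PV of 5-year annuity: $26,600.00 × [1 − (1+0.07)^−5] / 0.07 = 109065.25180
Perpetuity value at year 5: $47,000.00 / 0.07 = 671428.57143
PV of perpetuity: 671428.57143 / (1+0.07)^5 = 478719.29194
Total PV = 109065.25180 + 478719.29194 = 587784.54374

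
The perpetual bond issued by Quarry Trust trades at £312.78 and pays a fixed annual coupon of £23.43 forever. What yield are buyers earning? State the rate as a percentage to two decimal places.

7.49%

P = C/r ⇒ r = C/P = £23.43/£312.78 = 0.074909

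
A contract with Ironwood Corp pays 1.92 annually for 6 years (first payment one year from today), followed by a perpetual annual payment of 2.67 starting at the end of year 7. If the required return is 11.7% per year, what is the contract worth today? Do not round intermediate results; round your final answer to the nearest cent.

19.71

PV of 6-year annuity: 1.92 × [1 − (1+0.117)^−6] / 0.117 = 7.96143
Perpetuity value at year 6: 2.67 / 0.117 = 22.82051
PV of perpetuity: 22.82051 / (1+0.117)^6 = 11.74915
Total PV = 7.96143 + 11.74915 = 19.71058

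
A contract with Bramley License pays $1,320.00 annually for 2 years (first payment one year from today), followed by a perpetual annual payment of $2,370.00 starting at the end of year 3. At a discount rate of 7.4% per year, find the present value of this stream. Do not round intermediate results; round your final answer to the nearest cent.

$30139.08

PV of 2-year annuity: $1,320.00 × [1 − (1+0.074)^−2] / 0.074 = 2373.41739
Perpetuity value at year 2: $2,370.00 / 0.074 = 32027.02703
PV of perpetuity: 32027.02703 / (1+0.074)^2 = 27765.66398
Total PV = 2373.41739 + 27765.66398 = 30139.08137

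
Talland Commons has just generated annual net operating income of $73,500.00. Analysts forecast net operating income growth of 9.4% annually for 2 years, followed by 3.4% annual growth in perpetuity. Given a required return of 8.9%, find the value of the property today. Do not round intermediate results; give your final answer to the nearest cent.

D_1 = 80409.00000
D_2 = 87967.44600
Terminal value at year 2: TV = D_2×(1+g_2)/(r−g_2) = 90958.33916/0.055 = 1653787.98480
P_0 = D_1/(1+r)^1 + D_2/(1+r)^2 + TV/(1+r)^2
    = 73837.46556 + 74176.48056 + 1394517.83449 = 1542531.78062

$1542531.78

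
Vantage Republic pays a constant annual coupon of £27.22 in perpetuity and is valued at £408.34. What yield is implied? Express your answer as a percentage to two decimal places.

P = C/r ⇒ r = C/P = £27.22/£408.34 = 0.066660

6.67%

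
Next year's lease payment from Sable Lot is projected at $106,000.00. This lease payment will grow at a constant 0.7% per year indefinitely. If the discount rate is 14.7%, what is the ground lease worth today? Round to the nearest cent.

Growing perpetuity: P = D₁ / (r − g) = $106,000.0000 / (0.147 − 0.007) = $757,142.86

$757142.86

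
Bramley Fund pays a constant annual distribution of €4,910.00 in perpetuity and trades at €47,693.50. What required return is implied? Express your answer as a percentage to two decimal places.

P = C/r ⇒ r = C/P = €4,910.00/€47,693.50 = 0.102949

10.29%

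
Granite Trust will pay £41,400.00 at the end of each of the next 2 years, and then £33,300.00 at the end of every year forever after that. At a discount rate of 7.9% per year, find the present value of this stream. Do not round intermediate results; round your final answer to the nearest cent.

£435983.26

PV of 2-year annuity: £41,400.00 × [1 − (1+0.079)^−2] / 0.079 = 73928.50793
Perpetuity value at year 2: £33,300.00 / 0.079 = 421518.98734
PV of perpetuity: 421518.98734 / (1+0.079)^2 = 362054.75270
Total PV = 73928.50793 + 362054.75270 = 435983.26063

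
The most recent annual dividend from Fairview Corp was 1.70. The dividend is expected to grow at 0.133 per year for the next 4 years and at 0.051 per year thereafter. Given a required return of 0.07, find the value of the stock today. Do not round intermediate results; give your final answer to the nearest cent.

126.08

D_1 = 1.92610
D_2 = 2.18227
D_3 = 2.47251
D_4 = 2.80136
Terminal value at year 4: TV = D_4×(1+g_2)/(r−g_2) = 2.94423/0.019 = 154.95931
P_0 = D_1/(1+r)^1 + D_2/(1+r)^2 + D_3/(1+r)^3 + D_4/(1+r)^4 + TV/(1+r)^4
    = 1.80009 + 1.90608 + 2.01831 + 2.13714 + 118.21772 = 126.07934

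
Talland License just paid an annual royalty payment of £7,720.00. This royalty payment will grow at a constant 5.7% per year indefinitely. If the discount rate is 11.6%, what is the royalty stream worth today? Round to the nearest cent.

£138305.76

D₁ = D₀ × (1 + g) = £7,720.00 × 1.057 = £8,160.0400
Growing perpetuity: P = D₁ / (r − g) = £8,160.0400 / (0.116 − 0.057) = £138,305.76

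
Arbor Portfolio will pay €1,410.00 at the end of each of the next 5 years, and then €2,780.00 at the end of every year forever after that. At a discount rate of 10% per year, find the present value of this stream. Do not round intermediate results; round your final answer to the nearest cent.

PV of 5-year annuity: €1,410.00 × [1 − (1+0.1)^−5] / 0.1 = 5345.00934
Perpetuity value at year 5: €2,780.00 / 0.1 = 27800.00000
PV of perpetuity: 27800.00000 / (1+0.1)^5 = 17261.61278
Total PV = 5345.00934 + 17261.61278 = 22606.62213

€22606.62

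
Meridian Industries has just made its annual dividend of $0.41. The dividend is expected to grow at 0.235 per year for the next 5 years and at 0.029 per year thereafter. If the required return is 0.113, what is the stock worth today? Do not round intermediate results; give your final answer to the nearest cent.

$11.28

D_1 = 0.50635
D_2 = 0.62534
D_3 = 0.77230
D_4 = 0.95379
D_5 = 1.17793
Terminal value at year 5: TV = D_5×(1+g_2)/(r−g_2) = 1.21209/0.084 = 14.42961
P_0 = D_1/(1+r)^1 + D_2/(1+r)^2 + D_3/(1+r)^3 + D_4/(1+r)^4 + D_5/(1+r)^5 + TV/(1+r)^5
    = 0.45494 + 0.50481 + 0.56014 + 0.62154 + 0.68967 + 8.44849 = 11.27960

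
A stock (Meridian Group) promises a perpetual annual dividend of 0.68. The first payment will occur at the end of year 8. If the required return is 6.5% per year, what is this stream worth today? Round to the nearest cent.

Value at end of year 7: C / r = 0.68 / 0.065 = 10.4615
Discount to today: PV = 10.4615 / (1 + 0.065)^7 = 10.4615 / 1.553987 = 6.73

6.73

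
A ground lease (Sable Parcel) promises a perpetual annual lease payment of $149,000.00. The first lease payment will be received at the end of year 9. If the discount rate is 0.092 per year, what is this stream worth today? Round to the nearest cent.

$800972.00

Value at end of year 8: C / r = $149,000.00 / 0.092 = $1,619,565.2174
Discount to today: PV = $1,619,565.2174 / (1 + 0.092)^8 = $1,619,565.2174 / 2.022000 = $800,972.00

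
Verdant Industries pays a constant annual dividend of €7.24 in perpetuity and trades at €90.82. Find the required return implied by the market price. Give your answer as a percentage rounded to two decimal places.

P = C/r ⇒ r = C/P = €7.24/€90.82 = 0.079718

7.97%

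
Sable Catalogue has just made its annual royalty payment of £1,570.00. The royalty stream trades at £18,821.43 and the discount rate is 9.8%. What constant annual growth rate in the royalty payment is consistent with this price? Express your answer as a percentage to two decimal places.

P = D₀(1+g)/(r−g) ⇒ P(r−g) = D₀(1+g) ⇒ g(P+D₀) = P·r − D₀
g = (P·r − D₀)/(P + D₀) = (£18,821.43×0.098 − £1,570.00) / (£18,821.43 + £1,570.00) = 0.013462

1.35%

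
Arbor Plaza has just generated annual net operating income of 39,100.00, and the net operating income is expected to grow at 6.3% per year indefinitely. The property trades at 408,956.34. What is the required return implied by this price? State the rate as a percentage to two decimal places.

16.46%

D₁ = 39,100.00 × 1.063 = 41,563.3000
P = D₁/(r − g) ⇒ r = D₁/P + g = 41,563.3000/408,956.34 + 0.063 = 0.101633 + 0.063 = 0.164633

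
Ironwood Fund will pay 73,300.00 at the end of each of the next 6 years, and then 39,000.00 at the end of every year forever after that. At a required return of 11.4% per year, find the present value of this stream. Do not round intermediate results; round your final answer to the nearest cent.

485555.85

PV of 6-year annuity: 73,300.00 × [1 − (1+0.114)^−6] / 0.114 = 306557.67521
Perpetuity value at year 6: 39,000.00 / 0.114 = 342105.26316
PV of perpetuity: 342105.26316 / (1+0.114)^6 = 178998.17812
Total PV = 306557.67521 + 178998.17812 = 485555.85333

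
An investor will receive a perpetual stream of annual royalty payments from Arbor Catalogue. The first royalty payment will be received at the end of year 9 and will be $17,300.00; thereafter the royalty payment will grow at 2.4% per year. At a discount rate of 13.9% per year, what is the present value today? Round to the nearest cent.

Value at end of year 8: C₁ / (r − g) = $17,300.00 / (0.139 − 0.024) = $150,434.7826
Discount to today: PV = $150,434.7826 / (1 + 0.139)^8 = $150,434.7826 / 2.832630 = $53,107.82

$53107.82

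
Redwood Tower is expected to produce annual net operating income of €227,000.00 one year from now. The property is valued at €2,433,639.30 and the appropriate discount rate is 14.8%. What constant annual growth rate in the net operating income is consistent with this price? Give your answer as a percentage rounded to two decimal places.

P = D₁/(r−g) ⇒ g = r − D₁/P = 0.148 − €227,000.00/€2,433,639.30 = 0.054724

5.47%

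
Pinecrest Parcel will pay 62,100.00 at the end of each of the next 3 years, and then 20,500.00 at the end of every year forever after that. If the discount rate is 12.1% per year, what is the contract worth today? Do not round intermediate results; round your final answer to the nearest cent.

269166.22

PV of 3-year annuity: 62,100.00 × [1 − (1+0.121)^−3] / 0.121 = 148897.78942
Perpetuity value at year 3: 20,500.00 / 0.121 = 169421.48760
PV of perpetuity: 169421.48760 / (1+0.121)^3 = 120268.43313
Total PV = 148897.78942 + 120268.43313 = 269166.22254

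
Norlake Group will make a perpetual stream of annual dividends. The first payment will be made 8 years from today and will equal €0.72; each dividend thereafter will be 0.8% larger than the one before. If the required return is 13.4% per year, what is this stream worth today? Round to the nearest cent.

Value at end of year 7: C₁ / (r − g) = €0.72 / (0.134 − 0.008) = €5.7143
Discount to today: PV = €5.7143 / (1 + 0.134)^7 = €5.7143 / 2.411523 = €2.37

€2.37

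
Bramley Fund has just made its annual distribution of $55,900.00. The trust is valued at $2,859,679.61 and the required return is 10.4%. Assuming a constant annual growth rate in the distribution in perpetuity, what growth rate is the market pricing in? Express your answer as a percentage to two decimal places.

8.28%

P = D₀(1+g)/(r−g) ⇒ P(r−g) = D₀(1+g) ⇒ g(P+D₀) = P·r − D₀
g = (P·r − D₀)/(P + D₀) = ($2,859,679.61×0.104 − $55,900.00) / ($2,859,679.61 + $55,900.00) = 0.082833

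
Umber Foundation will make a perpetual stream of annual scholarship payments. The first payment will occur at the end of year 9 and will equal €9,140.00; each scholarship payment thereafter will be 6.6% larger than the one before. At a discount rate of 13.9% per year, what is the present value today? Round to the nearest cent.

Value at end of year 8: C₁ / (r − g) = €9,140.00 / (0.139 − 0.066) = €125,205.4795
Discount to today: PV = €125,205.4795 / (1 + 0.139)^8 = €125,205.4795 / 2.832630 = €44,201.15

€44201.15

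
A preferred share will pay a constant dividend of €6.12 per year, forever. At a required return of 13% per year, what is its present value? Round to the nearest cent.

Level perpetuity: PV = C / r = €6.12 / 0.13 = €47.08

€47.08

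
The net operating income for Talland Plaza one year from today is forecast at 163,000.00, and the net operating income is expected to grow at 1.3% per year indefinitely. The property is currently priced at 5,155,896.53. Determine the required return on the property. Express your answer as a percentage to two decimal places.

4.46%

P = D₁/(r − g) ⇒ r = D₁/P + g = 163,000.0000/5,155,896.53 + 0.013 = 0.031614 + 0.013 = 0.044614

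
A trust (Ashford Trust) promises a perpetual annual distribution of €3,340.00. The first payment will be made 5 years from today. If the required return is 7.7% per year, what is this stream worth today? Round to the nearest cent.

Value at end of year 4: C / r = €3,340.00 / 0.077 = €43,376.6234
Discount to today: PV = €43,376.6234 / (1 + 0.077)^4 = €43,376.6234 / 1.345435 = €32,239.84

€32239.84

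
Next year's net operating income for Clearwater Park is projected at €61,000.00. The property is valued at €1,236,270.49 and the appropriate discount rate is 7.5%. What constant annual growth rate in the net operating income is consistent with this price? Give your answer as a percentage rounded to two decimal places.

2.57%

P = D₁/(r−g) ⇒ g = r − D₁/P = 0.075 − €61,000.00/€1,236,270.49 = 0.025658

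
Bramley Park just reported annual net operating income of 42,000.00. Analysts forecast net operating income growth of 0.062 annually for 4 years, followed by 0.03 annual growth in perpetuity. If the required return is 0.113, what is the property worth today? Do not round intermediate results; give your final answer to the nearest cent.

581658.42

D_1 = 44604.00000
D_2 = 47369.44800
D_3 = 50306.35378
D_4 = 53425.34771
Terminal value at year 4: TV = D_4×(1+g_2)/(r−g_2) = 55028.10814/0.083 = 662989.25472
P_0 = D_1/(1+r)^1 + D_2/(1+r)^2 + D_3/(1+r)^3 + D_4/(1+r)^4 + TV/(1+r)^4
    = 40075.47170 + 38239.12933 + 36486.93203 + 34815.02409 + 432041.86524 = 581658.42238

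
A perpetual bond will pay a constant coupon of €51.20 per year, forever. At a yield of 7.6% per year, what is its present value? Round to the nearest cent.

Level perpetuity: PV = C / r = €51.20 / 0.076 = €673.68

€673.68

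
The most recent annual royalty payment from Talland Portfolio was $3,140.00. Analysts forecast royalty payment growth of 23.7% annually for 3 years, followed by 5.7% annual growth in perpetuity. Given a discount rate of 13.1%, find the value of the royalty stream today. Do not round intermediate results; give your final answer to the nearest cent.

$69979.19

D_1 = 3884.18000
D_2 = 4804.73066
D_3 = 5943.45183
Terminal value at year 3: TV = D_3×(1+g_2)/(r−g_2) = 6282.22858/0.074 = 84894.98082
P_0 = D_1/(1+r)^1 + D_2/(1+r)^2 + D_3/(1+r)^3 + TV/(1+r)^3
    = 3434.28824 + 3756.15787 + 4108.19389 + 58680.55325 = 69979.19325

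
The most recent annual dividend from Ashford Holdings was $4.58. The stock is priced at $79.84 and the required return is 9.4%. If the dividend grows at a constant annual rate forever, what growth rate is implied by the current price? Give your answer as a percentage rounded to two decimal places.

P = D₀(1+g)/(r−g) ⇒ P(r−g) = D₀(1+g) ⇒ g(P+D₀) = P·r − D₀
g = (P·r − D₀)/(P + D₀) = ($79.84×0.094 − $4.58) / ($79.84 + $4.58) = 0.034648

3.46%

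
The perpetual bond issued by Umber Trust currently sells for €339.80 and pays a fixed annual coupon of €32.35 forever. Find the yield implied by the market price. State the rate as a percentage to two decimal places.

P = C/r ⇒ r = C/P = €32.35/€339.80 = 0.095203

9.52%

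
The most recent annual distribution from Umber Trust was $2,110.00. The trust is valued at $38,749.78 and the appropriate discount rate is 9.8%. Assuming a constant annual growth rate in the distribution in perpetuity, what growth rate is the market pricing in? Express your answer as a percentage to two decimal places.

4.13%

P = D₀(1+g)/(r−g) ⇒ P(r−g) = D₀(1+g) ⇒ g(P+D₀) = P·r − D₀
g = (P·r − D₀)/(P + D₀) = ($38,749.78×0.098 − $2,110.00) / ($38,749.78 + $2,110.00) = 0.041299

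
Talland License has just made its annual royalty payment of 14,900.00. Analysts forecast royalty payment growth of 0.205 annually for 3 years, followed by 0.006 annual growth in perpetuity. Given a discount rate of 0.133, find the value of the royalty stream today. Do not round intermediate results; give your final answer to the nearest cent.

192613.81

D_1 = 17954.50000
D_2 = 21635.17250
D_3 = 26070.38286
Terminal value at year 3: TV = D_3×(1+g_2)/(r−g_2) = 26226.80516/0.127 = 206510.27685
P_0 = D_1/(1+r)^1 + D_2/(1+r)^2 + D_3/(1+r)^3 + TV/(1+r)^3
    = 15846.86673 + 16853.90503 + 17924.93872 + 141988.09724 = 192613.80772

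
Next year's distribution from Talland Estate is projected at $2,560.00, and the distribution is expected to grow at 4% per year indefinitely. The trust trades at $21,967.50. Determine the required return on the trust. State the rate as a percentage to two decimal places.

15.65%

P = D₁/(r − g) ⇒ r = D₁/P + g = $2,560.0000/$21,967.50 + 0.04 = 0.116536 + 0.04 = 0.156536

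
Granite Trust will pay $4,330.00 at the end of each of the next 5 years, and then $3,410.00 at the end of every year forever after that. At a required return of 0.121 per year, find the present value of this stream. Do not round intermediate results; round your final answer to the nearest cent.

PV of 5-year annuity: $4,330.00 × [1 − (1+0.121)^−5] / 0.121 = 15570.09057
Perpetuity value at year 5: $3,410.00 / 0.121 = 28181.81818
PV of perpetuity: 28181.81818 / (1+0.121)^5 = 15919.92237
Total PV = 15570.09057 + 15919.92237 = 31490.01295

$31490.01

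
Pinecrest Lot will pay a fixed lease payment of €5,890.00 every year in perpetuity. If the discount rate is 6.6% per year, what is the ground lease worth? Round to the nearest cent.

€89242.42

Level perpetuity: PV = C / r = €5,890.00 / 0.066 = €89,242.42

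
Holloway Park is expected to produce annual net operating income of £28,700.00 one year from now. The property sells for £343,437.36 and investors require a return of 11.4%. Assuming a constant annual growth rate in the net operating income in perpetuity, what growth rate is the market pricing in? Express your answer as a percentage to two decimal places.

3.04%

P = D₁/(r−g) ⇒ g = r − D₁/P = 0.114 − £28,700.00/£343,437.36 = 0.030433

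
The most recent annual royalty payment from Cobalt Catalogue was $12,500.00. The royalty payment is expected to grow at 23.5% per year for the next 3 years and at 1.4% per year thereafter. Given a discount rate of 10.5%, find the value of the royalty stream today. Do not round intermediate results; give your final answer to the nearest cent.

D_1 = 15437.50000
D_2 = 19065.31250
D_3 = 23545.66094
Terminal value at year 3: TV = D_3×(1+g_2)/(r−g_2) = 23875.30019/0.091 = 262365.93616
P_0 = D_1/(1+r)^1 + D_2/(1+r)^2 + D_3/(1+r)^3 + TV/(1+r)^3
    = 13970.58824 + 15614.18685 + 17451.15001 + 194455.67154 = 241491.59664

$241491.60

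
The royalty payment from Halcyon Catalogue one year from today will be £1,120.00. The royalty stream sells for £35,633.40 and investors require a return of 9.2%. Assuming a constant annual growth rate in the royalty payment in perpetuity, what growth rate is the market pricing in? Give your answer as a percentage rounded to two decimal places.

6.06%

P = D₁/(r−g) ⇒ g = r − D₁/P = 0.092 − £1,120.00/£35,633.40 = 0.060569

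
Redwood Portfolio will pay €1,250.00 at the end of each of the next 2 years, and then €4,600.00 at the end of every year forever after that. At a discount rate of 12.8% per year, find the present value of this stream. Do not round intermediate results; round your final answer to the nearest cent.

€30334.79

PV of 2-year annuity: €1,250.00 × [1 − (1+0.128)^−2] / 0.128 = 2090.56385
Perpetuity value at year 2: €4,600.00 / 0.128 = 35937.50000
PV of perpetuity: 35937.50000 / (1+0.128)^2 = 28244.22501
Total PV = 2090.56385 + 28244.22501 = 30334.78887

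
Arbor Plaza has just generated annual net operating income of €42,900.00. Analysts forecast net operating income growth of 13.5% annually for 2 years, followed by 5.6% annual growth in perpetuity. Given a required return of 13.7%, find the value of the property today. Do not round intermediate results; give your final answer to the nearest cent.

D_1 = 48691.50000
D_2 = 55264.85250
Terminal value at year 2: TV = D_2×(1+g_2)/(r−g_2) = 58359.68424/0.081 = 720489.92889
P_0 = D_1/(1+r)^1 + D_2/(1+r)^2 + TV/(1+r)^2
    = 42824.53826 + 42749.20926 + 557323.02437 = 642896.77188

€642896.77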